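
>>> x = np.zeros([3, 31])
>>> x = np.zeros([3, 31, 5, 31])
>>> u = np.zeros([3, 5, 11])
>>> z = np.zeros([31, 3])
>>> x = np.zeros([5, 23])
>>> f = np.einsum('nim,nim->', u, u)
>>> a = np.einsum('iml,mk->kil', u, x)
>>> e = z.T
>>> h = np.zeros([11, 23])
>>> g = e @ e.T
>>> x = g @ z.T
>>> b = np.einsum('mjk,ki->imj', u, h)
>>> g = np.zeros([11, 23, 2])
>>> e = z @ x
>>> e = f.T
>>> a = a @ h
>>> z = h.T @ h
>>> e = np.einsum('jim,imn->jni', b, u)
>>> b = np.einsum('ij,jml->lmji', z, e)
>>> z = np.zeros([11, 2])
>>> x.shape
(3, 31)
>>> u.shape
(3, 5, 11)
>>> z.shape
(11, 2)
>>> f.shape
()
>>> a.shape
(23, 3, 23)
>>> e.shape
(23, 11, 3)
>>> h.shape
(11, 23)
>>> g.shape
(11, 23, 2)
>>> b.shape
(3, 11, 23, 23)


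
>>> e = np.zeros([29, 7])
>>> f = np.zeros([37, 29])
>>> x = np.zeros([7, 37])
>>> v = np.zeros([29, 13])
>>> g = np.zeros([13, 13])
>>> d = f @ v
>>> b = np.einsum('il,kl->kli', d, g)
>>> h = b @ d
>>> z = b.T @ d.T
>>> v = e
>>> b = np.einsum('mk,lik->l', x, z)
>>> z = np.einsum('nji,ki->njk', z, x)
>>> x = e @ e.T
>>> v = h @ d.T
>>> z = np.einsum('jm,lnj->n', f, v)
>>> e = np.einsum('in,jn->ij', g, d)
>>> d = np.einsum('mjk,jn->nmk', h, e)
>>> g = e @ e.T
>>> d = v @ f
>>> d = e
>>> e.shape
(13, 37)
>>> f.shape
(37, 29)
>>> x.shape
(29, 29)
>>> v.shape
(13, 13, 37)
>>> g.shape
(13, 13)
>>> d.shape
(13, 37)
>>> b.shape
(37,)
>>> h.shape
(13, 13, 13)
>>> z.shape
(13,)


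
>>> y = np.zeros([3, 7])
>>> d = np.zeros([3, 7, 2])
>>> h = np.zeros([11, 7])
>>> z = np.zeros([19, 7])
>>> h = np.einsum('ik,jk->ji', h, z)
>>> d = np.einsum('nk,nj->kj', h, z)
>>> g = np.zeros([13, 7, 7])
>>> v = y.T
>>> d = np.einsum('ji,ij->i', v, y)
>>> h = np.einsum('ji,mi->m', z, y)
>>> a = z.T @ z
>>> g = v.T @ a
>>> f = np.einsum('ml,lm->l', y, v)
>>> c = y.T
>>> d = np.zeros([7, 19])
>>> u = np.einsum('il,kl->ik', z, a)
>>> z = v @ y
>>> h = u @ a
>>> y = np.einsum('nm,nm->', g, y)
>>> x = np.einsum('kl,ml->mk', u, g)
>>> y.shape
()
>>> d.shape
(7, 19)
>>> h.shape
(19, 7)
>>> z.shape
(7, 7)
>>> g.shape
(3, 7)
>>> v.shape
(7, 3)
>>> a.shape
(7, 7)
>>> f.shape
(7,)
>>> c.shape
(7, 3)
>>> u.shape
(19, 7)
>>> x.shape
(3, 19)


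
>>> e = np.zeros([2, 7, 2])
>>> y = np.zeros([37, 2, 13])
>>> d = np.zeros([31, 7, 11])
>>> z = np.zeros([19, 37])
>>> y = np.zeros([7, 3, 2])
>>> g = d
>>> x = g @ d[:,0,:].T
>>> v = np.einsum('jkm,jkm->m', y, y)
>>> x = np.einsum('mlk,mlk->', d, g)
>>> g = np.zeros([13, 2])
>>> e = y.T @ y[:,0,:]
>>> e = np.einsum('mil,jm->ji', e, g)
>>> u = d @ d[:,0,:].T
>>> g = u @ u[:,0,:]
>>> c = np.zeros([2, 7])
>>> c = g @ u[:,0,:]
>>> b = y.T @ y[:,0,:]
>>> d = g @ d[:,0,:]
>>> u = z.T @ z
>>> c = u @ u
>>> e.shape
(13, 3)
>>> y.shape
(7, 3, 2)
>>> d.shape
(31, 7, 11)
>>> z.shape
(19, 37)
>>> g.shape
(31, 7, 31)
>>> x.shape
()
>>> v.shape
(2,)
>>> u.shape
(37, 37)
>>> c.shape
(37, 37)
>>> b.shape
(2, 3, 2)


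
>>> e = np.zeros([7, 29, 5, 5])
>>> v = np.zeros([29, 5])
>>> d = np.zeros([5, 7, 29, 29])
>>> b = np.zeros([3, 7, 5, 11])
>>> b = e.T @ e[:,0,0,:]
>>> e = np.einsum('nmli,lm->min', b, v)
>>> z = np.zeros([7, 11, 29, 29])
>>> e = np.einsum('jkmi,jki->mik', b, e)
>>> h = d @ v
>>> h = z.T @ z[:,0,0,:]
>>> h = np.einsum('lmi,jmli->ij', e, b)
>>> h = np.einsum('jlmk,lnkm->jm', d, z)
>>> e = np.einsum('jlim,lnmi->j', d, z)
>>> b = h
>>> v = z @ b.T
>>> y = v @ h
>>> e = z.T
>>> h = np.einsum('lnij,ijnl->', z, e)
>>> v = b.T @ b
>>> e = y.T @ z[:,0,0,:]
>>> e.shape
(29, 29, 11, 29)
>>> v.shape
(29, 29)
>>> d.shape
(5, 7, 29, 29)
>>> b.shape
(5, 29)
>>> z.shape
(7, 11, 29, 29)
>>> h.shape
()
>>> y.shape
(7, 11, 29, 29)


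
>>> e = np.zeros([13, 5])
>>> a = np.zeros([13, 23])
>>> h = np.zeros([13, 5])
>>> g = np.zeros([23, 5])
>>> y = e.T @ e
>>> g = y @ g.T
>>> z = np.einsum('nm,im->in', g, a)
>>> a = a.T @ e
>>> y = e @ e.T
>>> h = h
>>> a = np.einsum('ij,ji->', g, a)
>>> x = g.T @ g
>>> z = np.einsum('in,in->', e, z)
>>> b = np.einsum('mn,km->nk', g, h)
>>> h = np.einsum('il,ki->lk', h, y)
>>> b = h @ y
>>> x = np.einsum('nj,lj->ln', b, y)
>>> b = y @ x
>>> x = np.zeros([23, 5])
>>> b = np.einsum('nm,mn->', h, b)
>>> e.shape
(13, 5)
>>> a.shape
()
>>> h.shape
(5, 13)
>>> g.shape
(5, 23)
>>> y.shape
(13, 13)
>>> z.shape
()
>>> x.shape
(23, 5)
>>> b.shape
()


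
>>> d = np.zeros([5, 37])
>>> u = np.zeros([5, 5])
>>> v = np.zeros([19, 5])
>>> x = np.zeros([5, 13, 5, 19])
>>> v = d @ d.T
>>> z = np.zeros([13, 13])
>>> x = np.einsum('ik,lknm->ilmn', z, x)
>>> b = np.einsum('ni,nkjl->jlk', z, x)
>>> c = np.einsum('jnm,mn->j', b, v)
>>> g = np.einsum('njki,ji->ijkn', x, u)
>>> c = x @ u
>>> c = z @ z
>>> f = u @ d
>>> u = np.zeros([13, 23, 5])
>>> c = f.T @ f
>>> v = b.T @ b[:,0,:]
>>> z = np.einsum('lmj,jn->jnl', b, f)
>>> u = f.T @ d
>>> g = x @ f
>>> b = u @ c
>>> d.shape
(5, 37)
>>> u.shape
(37, 37)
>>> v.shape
(5, 5, 5)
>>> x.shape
(13, 5, 19, 5)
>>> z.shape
(5, 37, 19)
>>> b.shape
(37, 37)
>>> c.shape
(37, 37)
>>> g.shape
(13, 5, 19, 37)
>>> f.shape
(5, 37)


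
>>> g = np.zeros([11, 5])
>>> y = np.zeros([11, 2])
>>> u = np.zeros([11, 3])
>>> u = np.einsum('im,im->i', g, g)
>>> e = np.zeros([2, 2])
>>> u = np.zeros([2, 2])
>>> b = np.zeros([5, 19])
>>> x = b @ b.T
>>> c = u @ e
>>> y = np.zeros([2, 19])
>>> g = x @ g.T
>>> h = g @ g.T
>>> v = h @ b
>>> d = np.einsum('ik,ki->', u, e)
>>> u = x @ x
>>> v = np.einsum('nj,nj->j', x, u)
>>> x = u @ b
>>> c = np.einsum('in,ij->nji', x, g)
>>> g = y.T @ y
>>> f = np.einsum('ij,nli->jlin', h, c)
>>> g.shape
(19, 19)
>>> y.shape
(2, 19)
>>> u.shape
(5, 5)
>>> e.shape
(2, 2)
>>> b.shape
(5, 19)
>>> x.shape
(5, 19)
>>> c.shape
(19, 11, 5)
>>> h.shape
(5, 5)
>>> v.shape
(5,)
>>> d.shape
()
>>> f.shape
(5, 11, 5, 19)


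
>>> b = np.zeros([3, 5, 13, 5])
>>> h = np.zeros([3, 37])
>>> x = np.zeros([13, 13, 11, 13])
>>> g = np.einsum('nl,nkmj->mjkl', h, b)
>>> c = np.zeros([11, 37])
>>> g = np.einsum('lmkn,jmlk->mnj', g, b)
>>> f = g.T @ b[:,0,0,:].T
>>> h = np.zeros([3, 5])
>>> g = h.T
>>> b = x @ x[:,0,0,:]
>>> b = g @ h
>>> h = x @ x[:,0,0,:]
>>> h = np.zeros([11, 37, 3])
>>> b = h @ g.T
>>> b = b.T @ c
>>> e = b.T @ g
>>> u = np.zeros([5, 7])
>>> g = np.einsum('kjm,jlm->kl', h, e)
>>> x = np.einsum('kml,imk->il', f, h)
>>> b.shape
(5, 37, 37)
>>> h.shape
(11, 37, 3)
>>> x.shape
(11, 3)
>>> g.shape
(11, 37)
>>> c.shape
(11, 37)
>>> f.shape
(3, 37, 3)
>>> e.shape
(37, 37, 3)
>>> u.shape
(5, 7)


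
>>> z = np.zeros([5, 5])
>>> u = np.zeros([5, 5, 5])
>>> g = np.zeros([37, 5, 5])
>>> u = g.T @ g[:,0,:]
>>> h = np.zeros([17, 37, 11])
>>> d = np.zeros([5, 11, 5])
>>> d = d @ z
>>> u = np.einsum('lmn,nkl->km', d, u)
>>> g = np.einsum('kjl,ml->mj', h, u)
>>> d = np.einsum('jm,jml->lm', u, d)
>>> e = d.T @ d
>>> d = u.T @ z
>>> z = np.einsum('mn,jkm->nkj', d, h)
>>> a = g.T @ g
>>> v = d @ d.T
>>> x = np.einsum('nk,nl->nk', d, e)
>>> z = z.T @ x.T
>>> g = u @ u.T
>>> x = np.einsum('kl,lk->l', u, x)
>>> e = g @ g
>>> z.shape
(17, 37, 11)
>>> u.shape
(5, 11)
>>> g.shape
(5, 5)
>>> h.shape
(17, 37, 11)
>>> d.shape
(11, 5)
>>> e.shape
(5, 5)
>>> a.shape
(37, 37)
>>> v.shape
(11, 11)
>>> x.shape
(11,)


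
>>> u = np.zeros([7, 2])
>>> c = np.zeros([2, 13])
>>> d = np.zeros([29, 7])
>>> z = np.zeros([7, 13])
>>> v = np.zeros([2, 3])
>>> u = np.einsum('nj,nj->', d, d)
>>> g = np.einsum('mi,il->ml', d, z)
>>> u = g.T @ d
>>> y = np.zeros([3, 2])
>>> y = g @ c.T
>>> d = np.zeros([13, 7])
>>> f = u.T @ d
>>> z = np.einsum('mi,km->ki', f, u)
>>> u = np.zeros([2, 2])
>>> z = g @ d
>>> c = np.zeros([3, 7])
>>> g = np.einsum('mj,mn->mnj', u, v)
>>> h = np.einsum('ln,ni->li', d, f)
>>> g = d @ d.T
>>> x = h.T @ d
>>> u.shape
(2, 2)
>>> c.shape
(3, 7)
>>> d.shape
(13, 7)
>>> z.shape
(29, 7)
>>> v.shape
(2, 3)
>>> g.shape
(13, 13)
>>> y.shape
(29, 2)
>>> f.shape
(7, 7)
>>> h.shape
(13, 7)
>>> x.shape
(7, 7)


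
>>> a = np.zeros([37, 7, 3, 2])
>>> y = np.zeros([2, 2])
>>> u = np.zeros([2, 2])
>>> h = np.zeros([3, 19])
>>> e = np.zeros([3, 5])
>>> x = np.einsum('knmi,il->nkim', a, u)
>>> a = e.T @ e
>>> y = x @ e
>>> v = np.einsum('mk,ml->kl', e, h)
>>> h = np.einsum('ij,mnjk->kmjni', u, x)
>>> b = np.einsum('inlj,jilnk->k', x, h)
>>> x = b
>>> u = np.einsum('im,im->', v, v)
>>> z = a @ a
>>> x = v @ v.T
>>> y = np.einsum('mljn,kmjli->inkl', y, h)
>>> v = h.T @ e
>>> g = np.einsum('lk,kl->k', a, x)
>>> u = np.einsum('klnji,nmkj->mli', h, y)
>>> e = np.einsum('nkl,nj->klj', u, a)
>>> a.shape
(5, 5)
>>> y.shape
(2, 5, 3, 37)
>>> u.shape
(5, 7, 2)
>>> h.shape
(3, 7, 2, 37, 2)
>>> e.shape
(7, 2, 5)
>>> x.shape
(5, 5)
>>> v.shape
(2, 37, 2, 7, 5)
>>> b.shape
(2,)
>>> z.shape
(5, 5)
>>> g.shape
(5,)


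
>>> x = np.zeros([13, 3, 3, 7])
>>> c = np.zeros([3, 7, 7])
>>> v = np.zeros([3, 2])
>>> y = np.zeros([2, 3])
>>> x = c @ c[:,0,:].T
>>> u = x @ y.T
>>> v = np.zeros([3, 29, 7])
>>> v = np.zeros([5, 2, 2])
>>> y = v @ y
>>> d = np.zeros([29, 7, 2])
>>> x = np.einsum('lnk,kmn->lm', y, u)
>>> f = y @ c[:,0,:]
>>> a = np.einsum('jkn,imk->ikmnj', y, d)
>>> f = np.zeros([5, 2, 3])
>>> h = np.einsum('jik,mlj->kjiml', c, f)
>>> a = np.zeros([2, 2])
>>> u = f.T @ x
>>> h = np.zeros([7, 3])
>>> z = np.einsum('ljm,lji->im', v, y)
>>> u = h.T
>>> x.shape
(5, 7)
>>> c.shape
(3, 7, 7)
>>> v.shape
(5, 2, 2)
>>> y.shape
(5, 2, 3)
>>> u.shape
(3, 7)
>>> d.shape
(29, 7, 2)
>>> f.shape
(5, 2, 3)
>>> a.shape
(2, 2)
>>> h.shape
(7, 3)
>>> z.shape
(3, 2)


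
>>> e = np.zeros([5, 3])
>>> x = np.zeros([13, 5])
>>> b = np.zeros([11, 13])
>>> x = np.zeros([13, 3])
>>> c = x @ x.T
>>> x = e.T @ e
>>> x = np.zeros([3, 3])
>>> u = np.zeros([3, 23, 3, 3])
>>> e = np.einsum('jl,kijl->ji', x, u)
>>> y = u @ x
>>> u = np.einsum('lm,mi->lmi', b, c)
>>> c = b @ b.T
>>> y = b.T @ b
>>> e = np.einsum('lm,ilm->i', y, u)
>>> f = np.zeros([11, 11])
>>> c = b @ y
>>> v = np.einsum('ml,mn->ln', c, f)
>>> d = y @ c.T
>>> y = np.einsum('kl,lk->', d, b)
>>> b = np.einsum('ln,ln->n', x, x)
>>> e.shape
(11,)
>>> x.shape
(3, 3)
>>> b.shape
(3,)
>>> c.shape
(11, 13)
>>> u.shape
(11, 13, 13)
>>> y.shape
()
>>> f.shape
(11, 11)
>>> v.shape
(13, 11)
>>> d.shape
(13, 11)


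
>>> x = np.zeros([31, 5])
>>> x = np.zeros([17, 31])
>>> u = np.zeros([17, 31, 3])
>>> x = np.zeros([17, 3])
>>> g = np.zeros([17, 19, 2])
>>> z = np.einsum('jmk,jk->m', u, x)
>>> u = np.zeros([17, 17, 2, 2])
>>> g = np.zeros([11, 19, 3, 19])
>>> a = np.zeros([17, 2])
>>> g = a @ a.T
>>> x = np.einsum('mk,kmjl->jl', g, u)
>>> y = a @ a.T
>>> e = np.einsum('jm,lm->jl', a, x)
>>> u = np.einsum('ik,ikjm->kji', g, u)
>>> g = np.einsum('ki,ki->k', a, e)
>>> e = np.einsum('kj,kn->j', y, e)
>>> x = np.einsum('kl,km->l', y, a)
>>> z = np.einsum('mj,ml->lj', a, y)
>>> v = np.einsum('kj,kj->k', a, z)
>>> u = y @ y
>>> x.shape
(17,)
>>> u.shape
(17, 17)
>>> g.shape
(17,)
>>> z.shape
(17, 2)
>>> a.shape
(17, 2)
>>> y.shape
(17, 17)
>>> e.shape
(17,)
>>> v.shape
(17,)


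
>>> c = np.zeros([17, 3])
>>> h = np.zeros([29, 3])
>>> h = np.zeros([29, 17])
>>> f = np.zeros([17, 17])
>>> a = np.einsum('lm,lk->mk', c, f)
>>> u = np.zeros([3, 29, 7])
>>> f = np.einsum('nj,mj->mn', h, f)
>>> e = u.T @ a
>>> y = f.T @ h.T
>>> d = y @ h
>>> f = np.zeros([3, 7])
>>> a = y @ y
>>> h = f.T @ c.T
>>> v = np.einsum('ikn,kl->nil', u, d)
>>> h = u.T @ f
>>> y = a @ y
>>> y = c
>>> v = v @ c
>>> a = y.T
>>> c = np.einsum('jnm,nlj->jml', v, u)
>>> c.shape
(7, 3, 29)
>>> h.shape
(7, 29, 7)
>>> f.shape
(3, 7)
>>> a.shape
(3, 17)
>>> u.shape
(3, 29, 7)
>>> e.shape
(7, 29, 17)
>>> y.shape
(17, 3)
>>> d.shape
(29, 17)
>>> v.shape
(7, 3, 3)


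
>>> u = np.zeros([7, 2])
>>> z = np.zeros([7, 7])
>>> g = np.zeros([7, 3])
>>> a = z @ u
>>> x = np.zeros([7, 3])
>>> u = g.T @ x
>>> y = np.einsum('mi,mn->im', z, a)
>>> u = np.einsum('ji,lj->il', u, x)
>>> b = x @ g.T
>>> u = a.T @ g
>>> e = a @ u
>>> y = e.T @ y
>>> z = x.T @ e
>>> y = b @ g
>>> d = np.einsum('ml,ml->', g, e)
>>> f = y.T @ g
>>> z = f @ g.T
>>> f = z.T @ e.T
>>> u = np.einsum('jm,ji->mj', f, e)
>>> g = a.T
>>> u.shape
(7, 7)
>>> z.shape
(3, 7)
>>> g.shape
(2, 7)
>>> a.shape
(7, 2)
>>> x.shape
(7, 3)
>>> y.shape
(7, 3)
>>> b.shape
(7, 7)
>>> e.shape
(7, 3)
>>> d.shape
()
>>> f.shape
(7, 7)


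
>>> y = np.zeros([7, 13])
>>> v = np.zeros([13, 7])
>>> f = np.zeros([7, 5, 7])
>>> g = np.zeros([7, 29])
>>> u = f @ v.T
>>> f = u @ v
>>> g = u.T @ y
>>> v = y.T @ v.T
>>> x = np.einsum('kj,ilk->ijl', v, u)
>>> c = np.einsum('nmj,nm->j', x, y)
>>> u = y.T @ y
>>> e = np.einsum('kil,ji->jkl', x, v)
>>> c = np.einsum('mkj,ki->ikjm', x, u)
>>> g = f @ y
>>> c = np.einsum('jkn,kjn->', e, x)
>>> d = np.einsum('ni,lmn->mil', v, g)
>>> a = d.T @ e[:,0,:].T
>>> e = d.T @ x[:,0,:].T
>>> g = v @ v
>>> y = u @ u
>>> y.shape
(13, 13)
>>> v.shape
(13, 13)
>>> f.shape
(7, 5, 7)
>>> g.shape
(13, 13)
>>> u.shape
(13, 13)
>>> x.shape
(7, 13, 5)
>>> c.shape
()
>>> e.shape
(7, 13, 7)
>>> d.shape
(5, 13, 7)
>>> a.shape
(7, 13, 13)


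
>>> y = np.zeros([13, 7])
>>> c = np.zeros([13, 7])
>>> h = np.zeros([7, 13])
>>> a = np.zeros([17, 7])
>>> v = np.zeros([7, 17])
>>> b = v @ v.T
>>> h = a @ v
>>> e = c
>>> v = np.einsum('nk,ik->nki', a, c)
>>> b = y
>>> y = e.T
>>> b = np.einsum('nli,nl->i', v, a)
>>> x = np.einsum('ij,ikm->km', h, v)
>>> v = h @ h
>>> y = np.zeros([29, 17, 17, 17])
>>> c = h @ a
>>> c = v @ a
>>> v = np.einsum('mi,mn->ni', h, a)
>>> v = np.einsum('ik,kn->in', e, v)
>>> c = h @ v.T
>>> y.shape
(29, 17, 17, 17)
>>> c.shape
(17, 13)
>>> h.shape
(17, 17)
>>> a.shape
(17, 7)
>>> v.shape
(13, 17)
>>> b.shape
(13,)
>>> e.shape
(13, 7)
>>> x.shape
(7, 13)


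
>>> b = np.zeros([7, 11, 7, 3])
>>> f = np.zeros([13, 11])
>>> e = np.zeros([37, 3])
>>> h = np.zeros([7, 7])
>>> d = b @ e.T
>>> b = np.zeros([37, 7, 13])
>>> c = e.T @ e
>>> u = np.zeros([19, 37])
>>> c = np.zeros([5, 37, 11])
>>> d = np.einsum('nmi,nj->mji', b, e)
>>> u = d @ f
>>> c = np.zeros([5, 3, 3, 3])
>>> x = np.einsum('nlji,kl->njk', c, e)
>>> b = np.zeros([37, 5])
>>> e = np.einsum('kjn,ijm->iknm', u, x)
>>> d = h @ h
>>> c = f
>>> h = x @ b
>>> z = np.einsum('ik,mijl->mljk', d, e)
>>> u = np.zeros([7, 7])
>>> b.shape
(37, 5)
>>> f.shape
(13, 11)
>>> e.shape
(5, 7, 11, 37)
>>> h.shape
(5, 3, 5)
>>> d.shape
(7, 7)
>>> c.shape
(13, 11)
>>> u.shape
(7, 7)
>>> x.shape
(5, 3, 37)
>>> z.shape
(5, 37, 11, 7)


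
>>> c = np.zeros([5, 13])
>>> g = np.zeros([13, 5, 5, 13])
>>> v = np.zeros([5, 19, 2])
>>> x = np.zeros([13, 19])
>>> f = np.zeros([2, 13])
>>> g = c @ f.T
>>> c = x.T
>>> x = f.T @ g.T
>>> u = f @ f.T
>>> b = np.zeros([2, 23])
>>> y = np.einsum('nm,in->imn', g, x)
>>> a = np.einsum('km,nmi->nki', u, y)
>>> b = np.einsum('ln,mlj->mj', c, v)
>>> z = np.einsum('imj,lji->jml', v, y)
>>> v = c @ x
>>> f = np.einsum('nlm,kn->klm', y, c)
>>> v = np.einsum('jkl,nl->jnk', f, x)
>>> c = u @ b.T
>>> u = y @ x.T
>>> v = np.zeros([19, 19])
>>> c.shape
(2, 5)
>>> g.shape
(5, 2)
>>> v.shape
(19, 19)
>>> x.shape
(13, 5)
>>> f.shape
(19, 2, 5)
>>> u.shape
(13, 2, 13)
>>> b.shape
(5, 2)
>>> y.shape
(13, 2, 5)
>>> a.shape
(13, 2, 5)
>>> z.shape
(2, 19, 13)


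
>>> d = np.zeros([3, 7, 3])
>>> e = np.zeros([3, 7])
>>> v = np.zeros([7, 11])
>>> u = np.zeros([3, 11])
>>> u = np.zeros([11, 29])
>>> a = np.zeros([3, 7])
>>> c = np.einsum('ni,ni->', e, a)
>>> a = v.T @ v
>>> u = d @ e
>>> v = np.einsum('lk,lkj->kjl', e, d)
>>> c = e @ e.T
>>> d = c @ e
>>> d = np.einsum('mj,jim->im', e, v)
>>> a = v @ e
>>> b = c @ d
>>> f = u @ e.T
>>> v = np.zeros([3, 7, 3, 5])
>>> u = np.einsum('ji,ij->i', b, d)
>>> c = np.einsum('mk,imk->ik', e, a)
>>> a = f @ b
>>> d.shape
(3, 3)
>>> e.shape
(3, 7)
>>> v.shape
(3, 7, 3, 5)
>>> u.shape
(3,)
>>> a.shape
(3, 7, 3)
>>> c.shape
(7, 7)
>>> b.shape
(3, 3)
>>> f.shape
(3, 7, 3)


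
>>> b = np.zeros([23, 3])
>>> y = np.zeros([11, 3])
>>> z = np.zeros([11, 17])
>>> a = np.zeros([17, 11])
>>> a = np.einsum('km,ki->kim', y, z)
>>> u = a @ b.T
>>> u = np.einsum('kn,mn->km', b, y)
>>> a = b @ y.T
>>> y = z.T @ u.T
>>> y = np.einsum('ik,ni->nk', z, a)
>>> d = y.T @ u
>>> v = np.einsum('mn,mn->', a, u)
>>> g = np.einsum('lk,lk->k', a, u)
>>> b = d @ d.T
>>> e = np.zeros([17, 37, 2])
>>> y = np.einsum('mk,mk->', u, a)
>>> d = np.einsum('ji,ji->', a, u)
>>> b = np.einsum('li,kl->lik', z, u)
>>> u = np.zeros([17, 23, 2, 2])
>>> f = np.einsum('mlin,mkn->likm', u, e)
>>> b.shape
(11, 17, 23)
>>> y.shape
()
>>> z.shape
(11, 17)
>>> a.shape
(23, 11)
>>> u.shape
(17, 23, 2, 2)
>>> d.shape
()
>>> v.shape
()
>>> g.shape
(11,)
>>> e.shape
(17, 37, 2)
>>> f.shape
(23, 2, 37, 17)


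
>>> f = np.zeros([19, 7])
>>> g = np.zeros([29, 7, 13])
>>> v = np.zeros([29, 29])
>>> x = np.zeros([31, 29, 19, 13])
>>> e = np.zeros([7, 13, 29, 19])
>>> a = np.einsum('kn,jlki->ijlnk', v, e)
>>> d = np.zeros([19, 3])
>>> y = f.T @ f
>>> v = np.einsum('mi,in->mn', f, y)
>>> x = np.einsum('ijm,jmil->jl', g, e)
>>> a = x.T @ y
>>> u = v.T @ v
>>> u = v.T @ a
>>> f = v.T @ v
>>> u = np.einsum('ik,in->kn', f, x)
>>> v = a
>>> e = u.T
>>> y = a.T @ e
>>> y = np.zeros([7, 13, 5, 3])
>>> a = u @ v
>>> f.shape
(7, 7)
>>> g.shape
(29, 7, 13)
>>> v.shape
(19, 7)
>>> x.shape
(7, 19)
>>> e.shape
(19, 7)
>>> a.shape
(7, 7)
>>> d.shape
(19, 3)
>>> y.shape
(7, 13, 5, 3)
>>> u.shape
(7, 19)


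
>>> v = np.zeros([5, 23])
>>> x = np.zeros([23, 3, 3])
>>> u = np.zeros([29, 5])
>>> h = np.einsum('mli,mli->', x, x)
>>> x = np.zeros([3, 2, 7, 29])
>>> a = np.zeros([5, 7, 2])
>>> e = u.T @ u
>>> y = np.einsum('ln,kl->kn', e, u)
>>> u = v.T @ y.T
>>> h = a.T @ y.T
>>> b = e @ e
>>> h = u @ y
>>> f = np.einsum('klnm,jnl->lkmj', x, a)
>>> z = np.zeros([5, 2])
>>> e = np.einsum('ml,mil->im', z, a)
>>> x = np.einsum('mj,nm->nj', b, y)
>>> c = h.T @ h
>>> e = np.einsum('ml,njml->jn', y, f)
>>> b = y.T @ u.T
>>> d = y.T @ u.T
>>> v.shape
(5, 23)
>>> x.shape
(29, 5)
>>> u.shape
(23, 29)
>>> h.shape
(23, 5)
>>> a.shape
(5, 7, 2)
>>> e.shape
(3, 2)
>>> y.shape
(29, 5)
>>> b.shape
(5, 23)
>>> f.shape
(2, 3, 29, 5)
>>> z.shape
(5, 2)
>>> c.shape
(5, 5)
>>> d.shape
(5, 23)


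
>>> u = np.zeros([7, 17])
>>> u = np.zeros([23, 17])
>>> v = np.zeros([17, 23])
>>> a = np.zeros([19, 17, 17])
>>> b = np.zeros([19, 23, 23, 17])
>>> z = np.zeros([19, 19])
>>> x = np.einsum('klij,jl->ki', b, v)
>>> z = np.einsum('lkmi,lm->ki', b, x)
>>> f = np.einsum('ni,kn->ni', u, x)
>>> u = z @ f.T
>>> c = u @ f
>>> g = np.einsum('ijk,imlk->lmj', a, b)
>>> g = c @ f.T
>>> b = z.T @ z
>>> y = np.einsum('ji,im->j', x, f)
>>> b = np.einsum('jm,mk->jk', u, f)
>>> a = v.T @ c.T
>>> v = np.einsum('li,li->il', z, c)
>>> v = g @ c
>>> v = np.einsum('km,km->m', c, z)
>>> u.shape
(23, 23)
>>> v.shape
(17,)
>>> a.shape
(23, 23)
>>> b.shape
(23, 17)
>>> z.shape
(23, 17)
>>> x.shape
(19, 23)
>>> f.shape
(23, 17)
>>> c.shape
(23, 17)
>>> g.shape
(23, 23)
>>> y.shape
(19,)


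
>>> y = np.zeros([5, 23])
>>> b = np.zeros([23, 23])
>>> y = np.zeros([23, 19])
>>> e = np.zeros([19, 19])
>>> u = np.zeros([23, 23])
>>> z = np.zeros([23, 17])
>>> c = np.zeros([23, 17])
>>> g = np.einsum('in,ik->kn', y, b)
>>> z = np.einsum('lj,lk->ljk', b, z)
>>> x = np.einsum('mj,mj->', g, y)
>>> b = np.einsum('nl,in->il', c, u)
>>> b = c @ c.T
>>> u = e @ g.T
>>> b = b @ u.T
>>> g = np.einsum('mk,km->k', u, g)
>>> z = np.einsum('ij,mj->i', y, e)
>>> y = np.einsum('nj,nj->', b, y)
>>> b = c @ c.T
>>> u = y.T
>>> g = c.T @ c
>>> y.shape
()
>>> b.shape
(23, 23)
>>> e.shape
(19, 19)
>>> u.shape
()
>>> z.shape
(23,)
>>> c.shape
(23, 17)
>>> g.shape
(17, 17)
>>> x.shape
()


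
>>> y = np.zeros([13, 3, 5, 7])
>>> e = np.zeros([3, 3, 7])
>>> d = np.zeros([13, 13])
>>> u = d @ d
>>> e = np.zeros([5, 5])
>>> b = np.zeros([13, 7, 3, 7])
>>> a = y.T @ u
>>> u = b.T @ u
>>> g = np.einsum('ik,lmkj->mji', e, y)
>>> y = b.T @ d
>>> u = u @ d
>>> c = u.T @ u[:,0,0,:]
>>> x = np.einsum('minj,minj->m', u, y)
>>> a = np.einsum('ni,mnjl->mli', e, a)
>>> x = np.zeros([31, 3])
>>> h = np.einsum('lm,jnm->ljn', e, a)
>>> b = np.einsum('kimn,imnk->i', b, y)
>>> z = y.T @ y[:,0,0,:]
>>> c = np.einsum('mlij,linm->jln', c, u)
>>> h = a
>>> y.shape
(7, 3, 7, 13)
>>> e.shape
(5, 5)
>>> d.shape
(13, 13)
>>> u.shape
(7, 3, 7, 13)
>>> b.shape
(7,)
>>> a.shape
(7, 13, 5)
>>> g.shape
(3, 7, 5)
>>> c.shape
(13, 7, 7)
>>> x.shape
(31, 3)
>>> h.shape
(7, 13, 5)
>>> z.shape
(13, 7, 3, 13)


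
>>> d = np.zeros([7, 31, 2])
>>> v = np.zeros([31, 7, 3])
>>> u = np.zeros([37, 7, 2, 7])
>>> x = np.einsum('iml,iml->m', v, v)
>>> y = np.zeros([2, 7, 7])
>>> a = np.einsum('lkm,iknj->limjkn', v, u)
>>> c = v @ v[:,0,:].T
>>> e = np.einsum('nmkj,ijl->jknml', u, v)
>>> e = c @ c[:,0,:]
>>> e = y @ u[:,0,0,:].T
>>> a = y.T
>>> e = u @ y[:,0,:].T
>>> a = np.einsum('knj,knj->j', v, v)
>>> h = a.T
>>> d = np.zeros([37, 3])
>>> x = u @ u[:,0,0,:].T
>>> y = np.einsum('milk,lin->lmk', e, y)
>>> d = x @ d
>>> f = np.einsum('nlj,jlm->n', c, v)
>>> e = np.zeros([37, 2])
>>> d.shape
(37, 7, 2, 3)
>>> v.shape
(31, 7, 3)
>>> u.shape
(37, 7, 2, 7)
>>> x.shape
(37, 7, 2, 37)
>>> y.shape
(2, 37, 2)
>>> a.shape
(3,)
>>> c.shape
(31, 7, 31)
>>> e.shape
(37, 2)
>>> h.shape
(3,)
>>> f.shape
(31,)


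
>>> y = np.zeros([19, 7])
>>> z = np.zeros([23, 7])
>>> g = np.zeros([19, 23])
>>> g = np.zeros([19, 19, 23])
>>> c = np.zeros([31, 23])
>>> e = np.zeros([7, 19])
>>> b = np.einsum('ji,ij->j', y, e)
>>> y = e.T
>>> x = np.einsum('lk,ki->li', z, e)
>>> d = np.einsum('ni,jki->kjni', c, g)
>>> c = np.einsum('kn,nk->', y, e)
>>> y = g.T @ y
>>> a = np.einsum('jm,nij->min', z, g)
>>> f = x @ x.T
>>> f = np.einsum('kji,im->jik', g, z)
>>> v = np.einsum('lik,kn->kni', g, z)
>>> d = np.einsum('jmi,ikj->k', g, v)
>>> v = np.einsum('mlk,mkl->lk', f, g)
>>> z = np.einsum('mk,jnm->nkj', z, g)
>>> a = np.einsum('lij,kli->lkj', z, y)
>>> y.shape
(23, 19, 7)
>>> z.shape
(19, 7, 19)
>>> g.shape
(19, 19, 23)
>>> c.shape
()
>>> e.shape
(7, 19)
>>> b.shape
(19,)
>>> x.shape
(23, 19)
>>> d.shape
(7,)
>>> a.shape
(19, 23, 19)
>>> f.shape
(19, 23, 19)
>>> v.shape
(23, 19)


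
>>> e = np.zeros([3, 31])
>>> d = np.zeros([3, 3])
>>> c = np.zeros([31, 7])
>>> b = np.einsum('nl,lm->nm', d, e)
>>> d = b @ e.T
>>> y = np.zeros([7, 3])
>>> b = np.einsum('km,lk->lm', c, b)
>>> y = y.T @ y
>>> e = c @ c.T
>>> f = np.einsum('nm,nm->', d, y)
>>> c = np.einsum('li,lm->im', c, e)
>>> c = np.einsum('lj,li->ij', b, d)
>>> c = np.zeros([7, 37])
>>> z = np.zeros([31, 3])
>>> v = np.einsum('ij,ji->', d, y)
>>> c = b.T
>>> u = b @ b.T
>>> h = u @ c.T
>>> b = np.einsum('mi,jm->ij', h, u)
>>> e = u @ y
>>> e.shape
(3, 3)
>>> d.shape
(3, 3)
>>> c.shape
(7, 3)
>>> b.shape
(7, 3)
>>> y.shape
(3, 3)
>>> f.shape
()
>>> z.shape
(31, 3)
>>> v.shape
()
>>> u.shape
(3, 3)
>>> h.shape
(3, 7)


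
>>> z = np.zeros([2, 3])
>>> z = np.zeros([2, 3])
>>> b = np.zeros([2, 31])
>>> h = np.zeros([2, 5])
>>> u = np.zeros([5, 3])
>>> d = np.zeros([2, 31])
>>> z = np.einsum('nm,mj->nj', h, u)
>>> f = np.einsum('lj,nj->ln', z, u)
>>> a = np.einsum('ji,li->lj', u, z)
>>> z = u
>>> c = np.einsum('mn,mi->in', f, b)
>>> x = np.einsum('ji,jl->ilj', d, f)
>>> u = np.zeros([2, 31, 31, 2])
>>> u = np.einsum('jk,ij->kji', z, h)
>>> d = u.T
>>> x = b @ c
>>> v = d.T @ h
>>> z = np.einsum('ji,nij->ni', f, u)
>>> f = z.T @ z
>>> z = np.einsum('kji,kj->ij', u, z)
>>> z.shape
(2, 5)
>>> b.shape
(2, 31)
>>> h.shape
(2, 5)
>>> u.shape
(3, 5, 2)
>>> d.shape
(2, 5, 3)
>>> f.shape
(5, 5)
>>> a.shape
(2, 5)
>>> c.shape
(31, 5)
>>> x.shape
(2, 5)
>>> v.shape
(3, 5, 5)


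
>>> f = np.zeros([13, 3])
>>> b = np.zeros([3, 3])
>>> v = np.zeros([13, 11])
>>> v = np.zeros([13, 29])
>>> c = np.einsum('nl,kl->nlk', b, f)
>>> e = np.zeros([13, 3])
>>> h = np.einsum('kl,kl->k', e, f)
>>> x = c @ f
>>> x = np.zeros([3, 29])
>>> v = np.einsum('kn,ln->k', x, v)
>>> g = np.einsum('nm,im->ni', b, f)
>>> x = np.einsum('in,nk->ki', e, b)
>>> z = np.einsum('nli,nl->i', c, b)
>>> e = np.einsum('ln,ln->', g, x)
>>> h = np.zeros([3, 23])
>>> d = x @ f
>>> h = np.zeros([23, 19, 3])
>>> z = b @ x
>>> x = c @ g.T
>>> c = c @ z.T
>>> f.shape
(13, 3)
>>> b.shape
(3, 3)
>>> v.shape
(3,)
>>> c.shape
(3, 3, 3)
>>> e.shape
()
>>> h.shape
(23, 19, 3)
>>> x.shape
(3, 3, 3)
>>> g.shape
(3, 13)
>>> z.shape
(3, 13)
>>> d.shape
(3, 3)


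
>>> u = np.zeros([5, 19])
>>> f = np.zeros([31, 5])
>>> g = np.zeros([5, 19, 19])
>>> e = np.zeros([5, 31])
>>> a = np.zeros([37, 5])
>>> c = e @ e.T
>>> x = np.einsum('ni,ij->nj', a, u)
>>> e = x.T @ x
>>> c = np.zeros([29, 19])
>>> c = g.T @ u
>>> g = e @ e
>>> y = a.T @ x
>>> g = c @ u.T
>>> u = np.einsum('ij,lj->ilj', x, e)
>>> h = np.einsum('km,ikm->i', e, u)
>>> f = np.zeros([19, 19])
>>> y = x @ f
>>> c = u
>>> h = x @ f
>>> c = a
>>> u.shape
(37, 19, 19)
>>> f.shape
(19, 19)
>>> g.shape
(19, 19, 5)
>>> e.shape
(19, 19)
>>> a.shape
(37, 5)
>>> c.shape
(37, 5)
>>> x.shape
(37, 19)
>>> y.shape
(37, 19)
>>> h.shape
(37, 19)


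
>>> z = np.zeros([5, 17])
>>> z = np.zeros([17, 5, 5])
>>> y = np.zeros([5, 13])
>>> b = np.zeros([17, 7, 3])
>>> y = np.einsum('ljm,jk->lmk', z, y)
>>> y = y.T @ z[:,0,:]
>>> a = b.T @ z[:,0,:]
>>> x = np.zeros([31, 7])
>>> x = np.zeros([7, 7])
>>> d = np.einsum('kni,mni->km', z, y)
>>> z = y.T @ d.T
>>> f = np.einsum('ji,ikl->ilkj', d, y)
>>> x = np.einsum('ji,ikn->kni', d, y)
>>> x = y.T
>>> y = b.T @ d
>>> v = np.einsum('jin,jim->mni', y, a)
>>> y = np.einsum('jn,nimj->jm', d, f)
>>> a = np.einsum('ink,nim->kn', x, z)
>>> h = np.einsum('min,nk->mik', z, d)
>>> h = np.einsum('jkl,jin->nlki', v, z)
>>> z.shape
(5, 5, 17)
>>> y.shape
(17, 5)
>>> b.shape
(17, 7, 3)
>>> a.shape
(13, 5)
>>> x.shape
(5, 5, 13)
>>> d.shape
(17, 13)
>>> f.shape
(13, 5, 5, 17)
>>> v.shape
(5, 13, 7)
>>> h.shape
(17, 7, 13, 5)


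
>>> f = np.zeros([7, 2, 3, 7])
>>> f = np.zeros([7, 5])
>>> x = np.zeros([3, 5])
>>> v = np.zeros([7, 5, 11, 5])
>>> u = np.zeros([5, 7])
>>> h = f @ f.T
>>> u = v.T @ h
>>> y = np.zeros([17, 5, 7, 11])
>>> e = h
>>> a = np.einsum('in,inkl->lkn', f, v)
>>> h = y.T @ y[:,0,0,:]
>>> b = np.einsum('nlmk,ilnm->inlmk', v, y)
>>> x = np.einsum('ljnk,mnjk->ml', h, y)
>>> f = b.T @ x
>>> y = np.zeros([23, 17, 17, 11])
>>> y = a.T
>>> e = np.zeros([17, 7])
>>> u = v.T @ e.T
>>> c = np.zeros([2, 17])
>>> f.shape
(5, 11, 5, 7, 11)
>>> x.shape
(17, 11)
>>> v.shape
(7, 5, 11, 5)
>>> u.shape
(5, 11, 5, 17)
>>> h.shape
(11, 7, 5, 11)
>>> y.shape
(5, 11, 5)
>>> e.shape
(17, 7)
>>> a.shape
(5, 11, 5)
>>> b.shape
(17, 7, 5, 11, 5)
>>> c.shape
(2, 17)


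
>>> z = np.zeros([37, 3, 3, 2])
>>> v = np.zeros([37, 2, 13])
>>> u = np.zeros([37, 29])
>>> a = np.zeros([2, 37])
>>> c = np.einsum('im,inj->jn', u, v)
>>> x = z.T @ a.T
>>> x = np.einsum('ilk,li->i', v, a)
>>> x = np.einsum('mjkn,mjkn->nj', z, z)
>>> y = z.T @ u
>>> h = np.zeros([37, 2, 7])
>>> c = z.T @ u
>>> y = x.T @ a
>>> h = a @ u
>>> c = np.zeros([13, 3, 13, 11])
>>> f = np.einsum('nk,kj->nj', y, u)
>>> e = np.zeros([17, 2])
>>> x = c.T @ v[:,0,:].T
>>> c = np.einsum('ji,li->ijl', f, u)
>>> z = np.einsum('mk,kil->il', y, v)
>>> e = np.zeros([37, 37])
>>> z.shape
(2, 13)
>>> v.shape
(37, 2, 13)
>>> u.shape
(37, 29)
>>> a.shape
(2, 37)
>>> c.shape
(29, 3, 37)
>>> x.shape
(11, 13, 3, 37)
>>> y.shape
(3, 37)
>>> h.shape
(2, 29)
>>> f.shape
(3, 29)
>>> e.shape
(37, 37)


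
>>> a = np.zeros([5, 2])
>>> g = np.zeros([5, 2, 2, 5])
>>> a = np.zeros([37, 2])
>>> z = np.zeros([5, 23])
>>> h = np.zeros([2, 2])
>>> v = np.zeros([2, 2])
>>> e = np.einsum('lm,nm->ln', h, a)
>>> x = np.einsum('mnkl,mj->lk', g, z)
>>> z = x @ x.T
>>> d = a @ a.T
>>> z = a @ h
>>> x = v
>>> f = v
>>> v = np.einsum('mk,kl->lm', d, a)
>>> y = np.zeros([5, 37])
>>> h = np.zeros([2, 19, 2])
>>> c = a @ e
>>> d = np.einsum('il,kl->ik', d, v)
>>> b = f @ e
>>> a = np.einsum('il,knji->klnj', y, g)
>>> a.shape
(5, 37, 2, 2)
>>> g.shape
(5, 2, 2, 5)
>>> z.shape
(37, 2)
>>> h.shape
(2, 19, 2)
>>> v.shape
(2, 37)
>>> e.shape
(2, 37)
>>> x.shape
(2, 2)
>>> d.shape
(37, 2)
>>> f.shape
(2, 2)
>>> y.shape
(5, 37)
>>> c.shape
(37, 37)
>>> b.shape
(2, 37)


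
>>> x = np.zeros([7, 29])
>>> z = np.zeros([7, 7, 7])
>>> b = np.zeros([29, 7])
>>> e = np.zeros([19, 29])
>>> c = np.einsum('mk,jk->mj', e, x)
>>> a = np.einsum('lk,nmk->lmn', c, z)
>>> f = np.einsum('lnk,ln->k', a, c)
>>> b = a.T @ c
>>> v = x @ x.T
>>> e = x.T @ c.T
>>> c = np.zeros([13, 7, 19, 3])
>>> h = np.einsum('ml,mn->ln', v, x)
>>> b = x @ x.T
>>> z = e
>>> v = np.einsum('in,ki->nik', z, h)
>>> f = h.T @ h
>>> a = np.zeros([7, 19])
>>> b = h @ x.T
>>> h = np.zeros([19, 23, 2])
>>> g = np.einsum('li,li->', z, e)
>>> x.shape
(7, 29)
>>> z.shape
(29, 19)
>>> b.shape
(7, 7)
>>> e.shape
(29, 19)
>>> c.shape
(13, 7, 19, 3)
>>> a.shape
(7, 19)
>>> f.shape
(29, 29)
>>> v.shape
(19, 29, 7)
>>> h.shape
(19, 23, 2)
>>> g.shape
()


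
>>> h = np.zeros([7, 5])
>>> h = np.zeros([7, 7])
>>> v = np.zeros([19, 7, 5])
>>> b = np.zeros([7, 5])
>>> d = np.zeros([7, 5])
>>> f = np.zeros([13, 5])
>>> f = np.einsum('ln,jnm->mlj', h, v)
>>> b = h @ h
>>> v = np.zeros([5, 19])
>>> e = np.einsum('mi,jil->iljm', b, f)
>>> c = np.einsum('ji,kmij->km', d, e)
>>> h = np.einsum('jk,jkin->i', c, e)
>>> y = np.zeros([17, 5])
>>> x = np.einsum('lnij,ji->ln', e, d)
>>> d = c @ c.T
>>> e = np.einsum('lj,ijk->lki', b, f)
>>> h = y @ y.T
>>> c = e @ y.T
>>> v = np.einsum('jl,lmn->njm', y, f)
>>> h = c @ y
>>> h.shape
(7, 19, 5)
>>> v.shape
(19, 17, 7)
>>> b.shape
(7, 7)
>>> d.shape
(7, 7)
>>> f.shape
(5, 7, 19)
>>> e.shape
(7, 19, 5)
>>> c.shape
(7, 19, 17)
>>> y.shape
(17, 5)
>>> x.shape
(7, 19)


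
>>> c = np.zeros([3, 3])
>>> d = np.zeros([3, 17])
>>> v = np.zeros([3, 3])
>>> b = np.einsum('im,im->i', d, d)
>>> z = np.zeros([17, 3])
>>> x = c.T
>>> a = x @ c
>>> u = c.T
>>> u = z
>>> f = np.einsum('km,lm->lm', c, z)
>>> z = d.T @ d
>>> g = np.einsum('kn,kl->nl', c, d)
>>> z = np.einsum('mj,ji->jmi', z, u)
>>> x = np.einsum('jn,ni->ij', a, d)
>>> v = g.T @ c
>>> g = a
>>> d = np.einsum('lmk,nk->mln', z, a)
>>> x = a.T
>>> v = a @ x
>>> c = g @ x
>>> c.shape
(3, 3)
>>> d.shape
(17, 17, 3)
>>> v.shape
(3, 3)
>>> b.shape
(3,)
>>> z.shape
(17, 17, 3)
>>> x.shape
(3, 3)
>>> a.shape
(3, 3)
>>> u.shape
(17, 3)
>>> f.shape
(17, 3)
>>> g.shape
(3, 3)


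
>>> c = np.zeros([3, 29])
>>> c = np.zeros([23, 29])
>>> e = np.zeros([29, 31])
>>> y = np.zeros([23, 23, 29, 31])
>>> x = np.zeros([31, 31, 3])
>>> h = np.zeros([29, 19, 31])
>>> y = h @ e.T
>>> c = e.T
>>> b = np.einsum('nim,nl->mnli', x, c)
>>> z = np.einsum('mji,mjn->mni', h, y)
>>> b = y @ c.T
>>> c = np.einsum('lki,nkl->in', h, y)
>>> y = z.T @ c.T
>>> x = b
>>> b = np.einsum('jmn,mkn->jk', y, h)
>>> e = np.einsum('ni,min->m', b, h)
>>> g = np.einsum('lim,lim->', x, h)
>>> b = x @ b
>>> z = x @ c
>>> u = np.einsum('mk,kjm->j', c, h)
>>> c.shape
(31, 29)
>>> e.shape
(29,)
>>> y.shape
(31, 29, 31)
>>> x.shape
(29, 19, 31)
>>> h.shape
(29, 19, 31)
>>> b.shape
(29, 19, 19)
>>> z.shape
(29, 19, 29)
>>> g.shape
()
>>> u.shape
(19,)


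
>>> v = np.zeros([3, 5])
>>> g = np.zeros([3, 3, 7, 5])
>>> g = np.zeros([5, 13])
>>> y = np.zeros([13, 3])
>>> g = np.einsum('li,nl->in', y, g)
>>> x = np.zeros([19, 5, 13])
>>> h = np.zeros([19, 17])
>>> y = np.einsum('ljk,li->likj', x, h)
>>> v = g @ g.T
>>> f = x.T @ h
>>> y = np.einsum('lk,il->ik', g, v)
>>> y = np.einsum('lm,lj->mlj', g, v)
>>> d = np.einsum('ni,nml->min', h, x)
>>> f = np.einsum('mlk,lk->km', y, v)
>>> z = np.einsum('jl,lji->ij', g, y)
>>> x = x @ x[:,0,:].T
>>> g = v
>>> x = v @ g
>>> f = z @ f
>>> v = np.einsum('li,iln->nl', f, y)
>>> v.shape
(3, 3)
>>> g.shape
(3, 3)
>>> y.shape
(5, 3, 3)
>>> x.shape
(3, 3)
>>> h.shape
(19, 17)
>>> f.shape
(3, 5)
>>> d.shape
(5, 17, 19)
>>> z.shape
(3, 3)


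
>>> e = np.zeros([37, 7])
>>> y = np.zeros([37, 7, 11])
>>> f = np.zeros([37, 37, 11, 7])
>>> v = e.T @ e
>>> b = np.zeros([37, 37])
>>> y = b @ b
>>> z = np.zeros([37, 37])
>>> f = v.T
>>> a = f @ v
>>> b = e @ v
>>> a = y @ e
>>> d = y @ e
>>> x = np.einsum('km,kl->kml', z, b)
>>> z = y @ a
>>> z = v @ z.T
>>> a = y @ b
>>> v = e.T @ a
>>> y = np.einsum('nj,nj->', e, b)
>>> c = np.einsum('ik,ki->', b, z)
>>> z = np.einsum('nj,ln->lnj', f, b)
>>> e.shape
(37, 7)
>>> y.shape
()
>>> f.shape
(7, 7)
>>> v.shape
(7, 7)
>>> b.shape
(37, 7)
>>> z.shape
(37, 7, 7)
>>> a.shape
(37, 7)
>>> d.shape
(37, 7)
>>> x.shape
(37, 37, 7)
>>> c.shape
()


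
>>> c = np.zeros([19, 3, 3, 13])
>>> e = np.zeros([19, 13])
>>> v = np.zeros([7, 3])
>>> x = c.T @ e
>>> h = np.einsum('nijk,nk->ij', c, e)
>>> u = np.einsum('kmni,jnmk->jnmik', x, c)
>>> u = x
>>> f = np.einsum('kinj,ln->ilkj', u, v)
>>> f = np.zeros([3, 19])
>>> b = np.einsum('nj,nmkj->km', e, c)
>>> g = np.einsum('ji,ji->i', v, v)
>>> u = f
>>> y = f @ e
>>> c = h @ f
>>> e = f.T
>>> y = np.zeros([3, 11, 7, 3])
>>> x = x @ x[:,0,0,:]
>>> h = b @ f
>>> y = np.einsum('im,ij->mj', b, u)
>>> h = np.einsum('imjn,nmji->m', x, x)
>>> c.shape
(3, 19)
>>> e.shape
(19, 3)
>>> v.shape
(7, 3)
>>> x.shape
(13, 3, 3, 13)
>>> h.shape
(3,)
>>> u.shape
(3, 19)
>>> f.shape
(3, 19)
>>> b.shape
(3, 3)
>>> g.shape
(3,)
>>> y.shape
(3, 19)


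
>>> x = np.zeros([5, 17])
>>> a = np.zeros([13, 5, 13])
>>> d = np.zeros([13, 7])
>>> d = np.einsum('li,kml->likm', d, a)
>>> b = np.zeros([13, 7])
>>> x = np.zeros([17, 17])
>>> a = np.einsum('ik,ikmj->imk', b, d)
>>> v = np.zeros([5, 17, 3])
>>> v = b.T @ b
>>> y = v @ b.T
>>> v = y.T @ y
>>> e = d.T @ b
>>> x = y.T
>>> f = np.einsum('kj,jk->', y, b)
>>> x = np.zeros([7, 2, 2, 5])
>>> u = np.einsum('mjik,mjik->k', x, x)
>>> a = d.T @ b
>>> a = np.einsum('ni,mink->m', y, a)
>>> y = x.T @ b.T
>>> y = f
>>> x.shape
(7, 2, 2, 5)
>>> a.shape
(5,)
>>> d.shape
(13, 7, 13, 5)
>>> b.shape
(13, 7)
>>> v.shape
(13, 13)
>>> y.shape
()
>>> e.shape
(5, 13, 7, 7)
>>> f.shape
()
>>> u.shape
(5,)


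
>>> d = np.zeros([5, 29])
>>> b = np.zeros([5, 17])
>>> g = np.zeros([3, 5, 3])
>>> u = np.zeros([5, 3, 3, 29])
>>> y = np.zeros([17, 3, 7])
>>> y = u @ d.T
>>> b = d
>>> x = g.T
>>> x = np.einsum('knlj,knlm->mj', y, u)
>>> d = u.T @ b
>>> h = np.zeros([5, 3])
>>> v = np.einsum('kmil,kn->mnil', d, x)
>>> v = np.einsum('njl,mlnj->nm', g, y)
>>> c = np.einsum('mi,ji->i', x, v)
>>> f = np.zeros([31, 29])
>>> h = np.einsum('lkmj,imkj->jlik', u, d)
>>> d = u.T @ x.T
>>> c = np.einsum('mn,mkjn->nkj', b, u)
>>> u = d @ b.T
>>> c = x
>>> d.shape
(29, 3, 3, 29)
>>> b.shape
(5, 29)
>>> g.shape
(3, 5, 3)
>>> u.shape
(29, 3, 3, 5)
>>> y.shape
(5, 3, 3, 5)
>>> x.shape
(29, 5)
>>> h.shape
(29, 5, 29, 3)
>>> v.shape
(3, 5)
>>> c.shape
(29, 5)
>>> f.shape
(31, 29)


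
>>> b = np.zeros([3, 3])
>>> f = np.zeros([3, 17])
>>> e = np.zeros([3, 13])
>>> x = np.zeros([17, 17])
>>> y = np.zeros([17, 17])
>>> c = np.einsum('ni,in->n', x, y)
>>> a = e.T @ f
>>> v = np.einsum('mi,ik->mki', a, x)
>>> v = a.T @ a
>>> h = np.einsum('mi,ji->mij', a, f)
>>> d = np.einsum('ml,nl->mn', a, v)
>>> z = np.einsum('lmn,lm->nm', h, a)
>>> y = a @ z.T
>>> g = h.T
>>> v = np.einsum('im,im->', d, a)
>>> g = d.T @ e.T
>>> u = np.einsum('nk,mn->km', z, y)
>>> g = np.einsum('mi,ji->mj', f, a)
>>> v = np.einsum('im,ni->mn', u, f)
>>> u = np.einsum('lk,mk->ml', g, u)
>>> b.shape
(3, 3)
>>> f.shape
(3, 17)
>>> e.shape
(3, 13)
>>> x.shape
(17, 17)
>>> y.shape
(13, 3)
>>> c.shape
(17,)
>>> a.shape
(13, 17)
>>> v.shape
(13, 3)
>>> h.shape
(13, 17, 3)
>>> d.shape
(13, 17)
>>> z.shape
(3, 17)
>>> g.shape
(3, 13)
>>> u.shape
(17, 3)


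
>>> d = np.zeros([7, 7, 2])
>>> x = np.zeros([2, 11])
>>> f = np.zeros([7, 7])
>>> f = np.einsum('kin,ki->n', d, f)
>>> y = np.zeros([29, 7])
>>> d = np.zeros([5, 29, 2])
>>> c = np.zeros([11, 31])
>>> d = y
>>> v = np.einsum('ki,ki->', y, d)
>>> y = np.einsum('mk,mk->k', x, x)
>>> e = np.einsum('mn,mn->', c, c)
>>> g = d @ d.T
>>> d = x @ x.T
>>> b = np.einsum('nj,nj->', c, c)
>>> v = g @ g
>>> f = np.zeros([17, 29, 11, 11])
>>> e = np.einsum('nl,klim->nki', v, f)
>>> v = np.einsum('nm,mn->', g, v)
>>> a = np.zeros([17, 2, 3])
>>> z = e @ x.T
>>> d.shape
(2, 2)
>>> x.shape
(2, 11)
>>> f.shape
(17, 29, 11, 11)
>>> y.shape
(11,)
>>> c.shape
(11, 31)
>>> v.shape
()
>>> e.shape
(29, 17, 11)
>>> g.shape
(29, 29)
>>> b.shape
()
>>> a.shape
(17, 2, 3)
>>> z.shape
(29, 17, 2)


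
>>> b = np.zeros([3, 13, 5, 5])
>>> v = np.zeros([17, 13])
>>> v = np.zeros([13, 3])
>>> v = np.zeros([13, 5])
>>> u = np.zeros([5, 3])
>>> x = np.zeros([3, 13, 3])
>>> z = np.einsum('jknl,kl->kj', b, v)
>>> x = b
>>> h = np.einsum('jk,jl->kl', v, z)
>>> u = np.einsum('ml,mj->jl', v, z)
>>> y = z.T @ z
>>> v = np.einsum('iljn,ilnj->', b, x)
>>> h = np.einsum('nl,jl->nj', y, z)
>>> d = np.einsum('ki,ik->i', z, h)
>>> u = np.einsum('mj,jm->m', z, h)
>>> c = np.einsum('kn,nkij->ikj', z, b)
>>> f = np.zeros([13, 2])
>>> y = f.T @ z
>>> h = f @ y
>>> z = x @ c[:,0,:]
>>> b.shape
(3, 13, 5, 5)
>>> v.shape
()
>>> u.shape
(13,)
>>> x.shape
(3, 13, 5, 5)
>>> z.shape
(3, 13, 5, 5)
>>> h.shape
(13, 3)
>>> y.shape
(2, 3)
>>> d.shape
(3,)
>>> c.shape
(5, 13, 5)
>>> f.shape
(13, 2)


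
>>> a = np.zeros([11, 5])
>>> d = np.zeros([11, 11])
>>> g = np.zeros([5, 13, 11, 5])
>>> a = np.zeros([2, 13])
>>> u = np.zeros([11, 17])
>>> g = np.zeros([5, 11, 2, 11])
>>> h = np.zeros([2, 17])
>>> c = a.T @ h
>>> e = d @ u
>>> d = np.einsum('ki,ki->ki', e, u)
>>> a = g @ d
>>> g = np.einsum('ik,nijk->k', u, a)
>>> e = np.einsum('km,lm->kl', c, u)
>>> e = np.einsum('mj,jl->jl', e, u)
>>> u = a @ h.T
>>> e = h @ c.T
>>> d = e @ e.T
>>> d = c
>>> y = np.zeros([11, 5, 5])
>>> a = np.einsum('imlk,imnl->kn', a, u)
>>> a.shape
(17, 2)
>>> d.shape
(13, 17)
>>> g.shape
(17,)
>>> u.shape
(5, 11, 2, 2)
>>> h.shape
(2, 17)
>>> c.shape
(13, 17)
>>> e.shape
(2, 13)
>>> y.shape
(11, 5, 5)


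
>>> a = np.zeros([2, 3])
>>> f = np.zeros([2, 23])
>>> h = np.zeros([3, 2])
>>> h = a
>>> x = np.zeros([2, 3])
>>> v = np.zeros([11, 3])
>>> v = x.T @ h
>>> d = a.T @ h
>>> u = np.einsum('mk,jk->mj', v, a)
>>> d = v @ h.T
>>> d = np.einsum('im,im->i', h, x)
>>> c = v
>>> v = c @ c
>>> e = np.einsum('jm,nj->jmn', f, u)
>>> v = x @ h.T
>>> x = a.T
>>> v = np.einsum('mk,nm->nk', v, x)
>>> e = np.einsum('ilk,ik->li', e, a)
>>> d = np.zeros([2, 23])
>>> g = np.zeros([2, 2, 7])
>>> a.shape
(2, 3)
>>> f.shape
(2, 23)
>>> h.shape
(2, 3)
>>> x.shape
(3, 2)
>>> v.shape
(3, 2)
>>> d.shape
(2, 23)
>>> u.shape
(3, 2)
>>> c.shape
(3, 3)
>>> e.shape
(23, 2)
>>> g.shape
(2, 2, 7)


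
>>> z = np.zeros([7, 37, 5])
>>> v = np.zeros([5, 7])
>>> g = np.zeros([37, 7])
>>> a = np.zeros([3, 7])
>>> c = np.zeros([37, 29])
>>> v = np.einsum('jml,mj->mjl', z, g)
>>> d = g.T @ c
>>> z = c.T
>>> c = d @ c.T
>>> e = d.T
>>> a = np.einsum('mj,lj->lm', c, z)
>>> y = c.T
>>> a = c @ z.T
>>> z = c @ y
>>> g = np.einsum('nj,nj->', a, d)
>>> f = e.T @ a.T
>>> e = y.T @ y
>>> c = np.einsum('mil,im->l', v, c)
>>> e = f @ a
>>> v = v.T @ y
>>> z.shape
(7, 7)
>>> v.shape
(5, 7, 7)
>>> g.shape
()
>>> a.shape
(7, 29)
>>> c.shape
(5,)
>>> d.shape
(7, 29)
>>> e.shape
(7, 29)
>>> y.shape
(37, 7)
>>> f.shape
(7, 7)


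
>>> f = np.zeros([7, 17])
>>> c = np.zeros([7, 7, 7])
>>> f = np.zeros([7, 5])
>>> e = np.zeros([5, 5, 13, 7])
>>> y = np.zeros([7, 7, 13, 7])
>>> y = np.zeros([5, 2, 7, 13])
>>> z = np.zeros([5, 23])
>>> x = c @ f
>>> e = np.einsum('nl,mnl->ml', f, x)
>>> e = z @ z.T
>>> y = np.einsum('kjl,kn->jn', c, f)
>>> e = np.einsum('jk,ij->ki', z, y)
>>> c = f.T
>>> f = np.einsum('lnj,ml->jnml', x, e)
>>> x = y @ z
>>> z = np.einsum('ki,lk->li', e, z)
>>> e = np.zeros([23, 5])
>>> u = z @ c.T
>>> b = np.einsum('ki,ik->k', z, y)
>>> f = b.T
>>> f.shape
(5,)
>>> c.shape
(5, 7)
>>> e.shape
(23, 5)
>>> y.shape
(7, 5)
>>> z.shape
(5, 7)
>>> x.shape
(7, 23)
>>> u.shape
(5, 5)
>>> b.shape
(5,)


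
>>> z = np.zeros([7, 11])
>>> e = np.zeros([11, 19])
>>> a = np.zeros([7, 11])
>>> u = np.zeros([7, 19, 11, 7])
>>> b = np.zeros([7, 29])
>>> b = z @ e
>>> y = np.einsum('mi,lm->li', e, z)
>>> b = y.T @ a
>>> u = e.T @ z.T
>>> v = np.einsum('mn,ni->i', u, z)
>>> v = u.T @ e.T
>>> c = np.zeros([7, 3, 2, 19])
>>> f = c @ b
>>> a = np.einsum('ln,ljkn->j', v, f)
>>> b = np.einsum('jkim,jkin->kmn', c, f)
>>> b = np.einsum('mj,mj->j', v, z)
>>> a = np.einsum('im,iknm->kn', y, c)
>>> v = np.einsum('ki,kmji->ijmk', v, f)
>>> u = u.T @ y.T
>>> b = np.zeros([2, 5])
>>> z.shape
(7, 11)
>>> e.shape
(11, 19)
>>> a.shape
(3, 2)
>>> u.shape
(7, 7)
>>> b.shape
(2, 5)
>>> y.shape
(7, 19)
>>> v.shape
(11, 2, 3, 7)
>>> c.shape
(7, 3, 2, 19)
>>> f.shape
(7, 3, 2, 11)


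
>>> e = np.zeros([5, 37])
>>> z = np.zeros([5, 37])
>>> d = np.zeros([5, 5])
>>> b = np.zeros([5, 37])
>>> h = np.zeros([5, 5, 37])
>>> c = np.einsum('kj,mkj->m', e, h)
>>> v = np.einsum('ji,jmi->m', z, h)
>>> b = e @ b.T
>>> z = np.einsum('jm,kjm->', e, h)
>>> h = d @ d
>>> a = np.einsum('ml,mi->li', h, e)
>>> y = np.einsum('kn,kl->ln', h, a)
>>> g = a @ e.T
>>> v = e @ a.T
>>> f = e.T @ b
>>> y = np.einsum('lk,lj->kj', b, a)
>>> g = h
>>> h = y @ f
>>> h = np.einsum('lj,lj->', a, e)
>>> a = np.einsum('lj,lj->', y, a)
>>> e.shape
(5, 37)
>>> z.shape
()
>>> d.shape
(5, 5)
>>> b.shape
(5, 5)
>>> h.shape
()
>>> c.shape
(5,)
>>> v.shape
(5, 5)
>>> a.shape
()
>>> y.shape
(5, 37)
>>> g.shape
(5, 5)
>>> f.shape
(37, 5)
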